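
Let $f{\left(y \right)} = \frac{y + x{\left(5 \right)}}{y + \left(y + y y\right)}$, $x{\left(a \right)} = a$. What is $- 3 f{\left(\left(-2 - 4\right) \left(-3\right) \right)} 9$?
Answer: $- \frac{69}{40} \approx -1.725$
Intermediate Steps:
$f{\left(y \right)} = \frac{5 + y}{y^{2} + 2 y}$ ($f{\left(y \right)} = \frac{y + 5}{y + \left(y + y y\right)} = \frac{5 + y}{y + \left(y + y^{2}\right)} = \frac{5 + y}{y^{2} + 2 y}$)
$- 3 f{\left(\left(-2 - 4\right) \left(-3\right) \right)} 9 = - 3 \frac{5 + \left(-2 - 4\right) \left(-3\right)}{\left(-2 - 4\right) \left(-3\right) \left(2 + \left(-2 - 4\right) \left(-3\right)\right)} 9 = - 3 \frac{5 - -18}{\left(-6\right) \left(-3\right) \left(2 - -18\right)} 9 = - 3 \frac{5 + 18}{18 \left(2 + 18\right)} 9 = - 3 \cdot \frac{1}{18} \cdot \frac{1}{20} \cdot 23 \cdot 9 = \left(-3\right) \frac{23}{360} \cdot 9 = \left(- \frac{23}{120}\right) 9 = - \frac{69}{40}$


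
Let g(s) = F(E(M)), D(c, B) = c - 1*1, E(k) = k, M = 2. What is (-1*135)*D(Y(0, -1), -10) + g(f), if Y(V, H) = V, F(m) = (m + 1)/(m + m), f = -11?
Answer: 543/4 ≈ 135.75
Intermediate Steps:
F(m) = (1 + m)/(2*m) (F(m) = (1 + m)/((2*m)) = (1 + m)*(1/(2*m)) = (1 + m)/(2*m))
D(c, B) = -1 + c (D(c, B) = c - 1 = -1 + c)
g(s) = 3/4 (g(s) = (1/2)*(1 + 2)/2 = (1/2)*(1/2)*3 = 3/4)
(-1*135)*D(Y(0, -1), -10) + g(f) = (-1*135)*(-1 + 0) + 3/4 = -135*(-1) + 3/4 = 135 + 3/4 = 543/4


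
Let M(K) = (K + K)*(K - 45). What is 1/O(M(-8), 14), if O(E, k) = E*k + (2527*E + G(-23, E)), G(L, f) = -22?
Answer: 1/2154746 ≈ 4.6409e-7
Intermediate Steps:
M(K) = 2*K*(-45 + K) (M(K) = (2*K)*(-45 + K) = 2*K*(-45 + K))
O(E, k) = -22 + 2527*E + E*k (O(E, k) = E*k + (2527*E - 22) = E*k + (-22 + 2527*E) = -22 + 2527*E + E*k)
1/O(M(-8), 14) = 1/(-22 + 2527*(2*(-8)*(-45 - 8)) + (2*(-8)*(-45 - 8))*14) = 1/(-22 + 2527*(2*(-8)*(-53)) + (2*(-8)*(-53))*14) = 1/(-22 + 2527*848 + 848*14) = 1/(-22 + 2142896 + 11872) = 1/2154746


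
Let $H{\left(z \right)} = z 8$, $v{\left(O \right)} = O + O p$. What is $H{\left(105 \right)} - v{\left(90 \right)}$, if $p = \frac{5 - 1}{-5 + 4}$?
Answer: $1110$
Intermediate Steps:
$p = -4$ ($p = \frac{4}{-1} = 4 \left(-1\right) = -4$)
$v{\left(O \right)} = - 3 O$ ($v{\left(O \right)} = O + O \left(-4\right) = O - 4 O = - 3 O$)
$H{\left(z \right)} = 8 z$
$H{\left(105 \right)} - v{\left(90 \right)} = 8 \cdot 105 - \left(-3\right) 90 = 840 - -270 = 840 + 270 = 1110$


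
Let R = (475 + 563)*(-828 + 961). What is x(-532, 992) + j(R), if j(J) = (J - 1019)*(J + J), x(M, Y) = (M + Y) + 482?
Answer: 37836460722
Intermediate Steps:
R = 138054 (R = 1038*133 = 138054)
x(M, Y) = 482 + M + Y
j(J) = 2*J*(-1019 + J) (j(J) = (-1019 + J)*(2*J) = 2*J*(-1019 + J))
x(-532, 992) + j(R) = (482 - 532 + 992) + 2*138054*(-1019 + 138054) = 942 + 2*138054*137035 = 942 + 37836459780 = 37836460722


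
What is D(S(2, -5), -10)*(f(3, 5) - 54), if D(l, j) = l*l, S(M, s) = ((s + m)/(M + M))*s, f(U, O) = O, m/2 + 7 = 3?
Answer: -207025/16 ≈ -12939.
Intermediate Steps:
m = -8 (m = -14 + 2*3 = -14 + 6 = -8)
S(M, s) = s*(-8 + s)/(2*M) (S(M, s) = ((s - 8)/(M + M))*s = ((-8 + s)/((2*M)))*s = ((-8 + s)*(1/(2*M)))*s = ((-8 + s)/(2*M))*s = s*(-8 + s)/(2*M))
D(l, j) = l²
D(S(2, -5), -10)*(f(3, 5) - 54) = ((½)*(-5)*(-8 - 5)/2)²*(5 - 54) = ((½)*(-5)*(½)*(-13))²*(-49) = (65/4)²*(-49) = (4225/16)*(-49) = -207025/16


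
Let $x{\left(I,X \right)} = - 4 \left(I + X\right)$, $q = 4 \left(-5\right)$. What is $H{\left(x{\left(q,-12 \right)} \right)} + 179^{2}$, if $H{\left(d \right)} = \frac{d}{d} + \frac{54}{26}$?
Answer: $\frac{416573}{13} \approx 32044.0$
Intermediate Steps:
$q = -20$
$x{\left(I,X \right)} = - 4 I - 4 X$
$H{\left(d \right)} = \frac{40}{13}$ ($H{\left(d \right)} = 1 + 54 \cdot \frac{1}{26} = 1 + \frac{27}{13} = \frac{40}{13}$)
$H{\left(x{\left(q,-12 \right)} \right)} + 179^{2} = \frac{40}{13} + 179^{2} = \frac{40}{13} + 32041 = \frac{416573}{13}$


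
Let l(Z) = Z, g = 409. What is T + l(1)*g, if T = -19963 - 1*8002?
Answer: -27556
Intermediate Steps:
T = -27965 (T = -19963 - 8002 = -27965)
T + l(1)*g = -27965 + 1*409 = -27965 + 409 = -27556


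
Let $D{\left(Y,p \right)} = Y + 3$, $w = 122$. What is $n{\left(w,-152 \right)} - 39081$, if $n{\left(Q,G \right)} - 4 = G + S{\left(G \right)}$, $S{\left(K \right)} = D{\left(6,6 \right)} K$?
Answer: $-40597$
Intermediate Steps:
$D{\left(Y,p \right)} = 3 + Y$
$S{\left(K \right)} = 9 K$ ($S{\left(K \right)} = \left(3 + 6\right) K = 9 K$)
$n{\left(Q,G \right)} = 4 + 10 G$ ($n{\left(Q,G \right)} = 4 + \left(G + 9 G\right) = 4 + 10 G$)
$n{\left(w,-152 \right)} - 39081 = \left(4 + 10 \left(-152\right)\right) - 39081 = \left(4 - 1520\right) - 39081 = -1516 - 39081 = -40597$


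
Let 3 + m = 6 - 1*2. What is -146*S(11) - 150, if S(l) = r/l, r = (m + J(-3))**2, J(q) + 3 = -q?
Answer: -1796/11 ≈ -163.27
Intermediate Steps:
J(q) = -3 - q
m = 1 (m = -3 + (6 - 1*2) = -3 + (6 - 2) = -3 + 4 = 1)
r = 1 (r = (1 + (-3 - 1*(-3)))**2 = (1 + (-3 + 3))**2 = (1 + 0)**2 = 1**2 = 1)
S(l) = 1/l
-146*S(11) - 150 = -146/11 - 150 = -1796/11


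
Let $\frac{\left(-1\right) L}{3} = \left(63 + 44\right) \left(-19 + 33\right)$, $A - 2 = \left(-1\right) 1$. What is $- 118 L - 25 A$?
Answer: $530267$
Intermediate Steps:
$A = 1$ ($A = 2 - 1 = 1$)
$L = -4494$ ($L = - 3 \left(63 + 44\right) \left(-19 + 33\right) = - 3 \cdot 107 \cdot 14 = \left(-3\right) 1498 = -4494$)
$- 118 L - 25 A = \left(-118\right) \left(-4494\right) - 25 = 530292 - 25 = 530267$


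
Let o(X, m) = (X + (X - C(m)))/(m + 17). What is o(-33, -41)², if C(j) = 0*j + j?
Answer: 625/576 ≈ 1.0851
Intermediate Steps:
C(j) = j (C(j) = 0 + j = j)
o(X, m) = (-m + 2*X)/(17 + m) (o(X, m) = (X + (X - m))/(m + 17) = (-m + 2*X)/(17 + m))
o(-33, -41)² = ((-1*(-41) + 2*(-33))/(17 - 41))² = ((41 - 66)/(-24))² = (-1/24*(-25))² = (25/24)² = 625/576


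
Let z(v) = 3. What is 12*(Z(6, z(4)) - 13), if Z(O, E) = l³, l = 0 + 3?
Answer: 168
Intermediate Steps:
l = 3
Z(O, E) = 27 (Z(O, E) = 3³ = 27)
12*(Z(6, z(4)) - 13) = 12*(27 - 13) = 12*14 = 168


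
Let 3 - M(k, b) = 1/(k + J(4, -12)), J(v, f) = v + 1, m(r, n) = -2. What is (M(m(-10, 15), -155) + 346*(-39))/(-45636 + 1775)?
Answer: 40474/131583 ≈ 0.30759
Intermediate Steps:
J(v, f) = 1 + v
M(k, b) = 3 - 1/(5 + k) (M(k, b) = 3 - 1/(k + (1 + 4)) = 3 - 1/(k + 5) = 3 - 1/(5 + k))
(M(m(-10, 15), -155) + 346*(-39))/(-45636 + 1775) = ((14 + 3*(-2))/(5 - 2) + 346*(-39))/(-45636 + 1775) = ((14 - 6)/3 - 13494)/(-43861) = ((⅓)*8 - 13494)*(-1/43861) = (8/3 - 13494)*(-1/43861) = -40474/3*(-1/43861) = 40474/131583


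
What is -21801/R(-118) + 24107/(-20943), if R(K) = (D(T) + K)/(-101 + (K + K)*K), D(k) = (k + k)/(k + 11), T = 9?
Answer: 126686764602913/24524253 ≈ 5.1658e+6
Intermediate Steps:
D(k) = 2*k/(11 + k) (D(k) = (2*k)/(11 + k) = 2*k/(11 + k))
R(K) = (9/10 + K)/(-101 + 2*K²) (R(K) = (2*9/(11 + 9) + K)/(-101 + (K + K)*K) = (2*9/20 + K)/(-101 + (2*K)*K) = (2*9*(1/20) + K)/(-101 + 2*K²) = (9/10 + K)/(-101 + 2*K²))
-21801/R(-118) + 24107/(-20943) = -21801*10*(-101 + 2*(-118)²)/(9 + 10*(-118)) + 24107/(-20943) = -21801*10*(-101 + 2*13924)/(9 - 1180) + 24107*(-1/20943) = -21801/((⅒)*(-1171)/(-101 + 27848)) - 24107/20943 = -21801/((⅒)*(-1171)/27747) - 24107/20943 = -21801/((⅒)*(1/27747)*(-1171)) - 24107/20943 = -21801/(-1171/277470) - 24107/20943 = -21801*(-277470/1171) - 24107/20943 = 6049123470/1171 - 24107/20943 = 126686764602913/24524253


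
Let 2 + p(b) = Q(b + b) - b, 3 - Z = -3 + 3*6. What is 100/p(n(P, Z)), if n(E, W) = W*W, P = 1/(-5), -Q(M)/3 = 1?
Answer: -100/149 ≈ -0.67114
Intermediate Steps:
Q(M) = -3 (Q(M) = -3*1 = -3)
Z = -12 (Z = 3 - (-3 + 3*6) = 3 - (-3 + 18) = 3 - 1*15 = 3 - 15 = -12)
P = -⅕ ≈ -0.20000
n(E, W) = W²
p(b) = -5 - b (p(b) = -2 + (-3 - b) = -5 - b)
100/p(n(P, Z)) = 100/(-5 - 1*(-12)²) = 100/(-5 - 1*144) = 100/(-5 - 144) = 100/(-149) = 100*(-1/149) = -100/149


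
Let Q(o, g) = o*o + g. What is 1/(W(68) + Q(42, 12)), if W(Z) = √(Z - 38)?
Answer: 296/525691 - √30/3154146 ≈ 0.00056133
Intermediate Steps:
W(Z) = √(-38 + Z)
Q(o, g) = g + o² (Q(o, g) = o² + g = g + o²)
1/(W(68) + Q(42, 12)) = 1/(√(-38 + 68) + (12 + 42²)) = 1/(√30 + (12 + 1764)) = 1/(√30 + 1776) = 1/(1776 + √30)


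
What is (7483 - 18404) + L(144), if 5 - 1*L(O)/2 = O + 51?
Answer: -11301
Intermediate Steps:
L(O) = -92 - 2*O (L(O) = 10 - 2*(O + 51) = 10 - 2*(51 + O) = 10 + (-102 - 2*O) = -92 - 2*O)
(7483 - 18404) + L(144) = (7483 - 18404) + (-92 - 2*144) = -10921 + (-92 - 288) = -10921 - 380 = -11301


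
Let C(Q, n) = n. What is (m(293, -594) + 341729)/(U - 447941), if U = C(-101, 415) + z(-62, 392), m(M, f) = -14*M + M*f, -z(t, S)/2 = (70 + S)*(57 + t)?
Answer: -163585/442906 ≈ -0.36934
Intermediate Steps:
z(t, S) = -2*(57 + t)*(70 + S) (z(t, S) = -2*(70 + S)*(57 + t) = -2*(57 + t)*(70 + S))
U = 5035 (U = 415 + (-7980 - 140*(-62) - 114*392 - 2*392*(-62)) = 415 + (-7980 + 8680 - 44688 + 48608) = 415 + 4620 = 5035)
(m(293, -594) + 341729)/(U - 447941) = (293*(-14 - 594) + 341729)/(5035 - 447941) = (293*(-608) + 341729)/(-442906) = (-178144 + 341729)*(-1/442906) = 163585*(-1/442906) = -163585/442906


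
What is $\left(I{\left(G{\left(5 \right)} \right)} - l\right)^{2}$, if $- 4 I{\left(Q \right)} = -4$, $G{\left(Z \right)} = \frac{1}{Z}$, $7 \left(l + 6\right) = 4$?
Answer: $\frac{2025}{49} \approx 41.327$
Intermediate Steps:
$l = - \frac{38}{7}$ ($l = -6 + \frac{1}{7} \cdot 4 = -6 + \frac{4}{7} = - \frac{38}{7} \approx -5.4286$)
$I{\left(Q \right)} = 1$ ($I{\left(Q \right)} = \left(- \frac{1}{4}\right) \left(-4\right) = 1$)
$\left(I{\left(G{\left(5 \right)} \right)} - l\right)^{2} = \left(1 - - \frac{38}{7}\right)^{2} = \left(1 + \frac{38}{7}\right)^{2} = \left(\frac{45}{7}\right)^{2} = \frac{2025}{49}$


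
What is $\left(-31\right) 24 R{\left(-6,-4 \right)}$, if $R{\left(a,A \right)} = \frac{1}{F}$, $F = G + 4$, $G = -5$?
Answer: $744$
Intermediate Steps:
$F = -1$ ($F = -5 + 4 = -1$)
$R{\left(a,A \right)} = -1$ ($R{\left(a,A \right)} = \frac{1}{-1} = -1$)
$\left(-31\right) 24 R{\left(-6,-4 \right)} = \left(-31\right) 24 \left(-1\right) = \left(-744\right) \left(-1\right) = 744$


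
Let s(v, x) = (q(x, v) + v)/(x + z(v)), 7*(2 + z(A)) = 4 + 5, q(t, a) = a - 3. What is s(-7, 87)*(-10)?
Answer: 595/302 ≈ 1.9702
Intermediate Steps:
q(t, a) = -3 + a
z(A) = -5/7 (z(A) = -2 + (4 + 5)/7 = -2 + (1/7)*9 = -2 + 9/7 = -5/7)
s(v, x) = (-3 + 2*v)/(-5/7 + x) (s(v, x) = ((-3 + v) + v)/(x - 5/7) = (-3 + 2*v)/(-5/7 + x))
s(-7, 87)*(-10) = (7*(-3 + 2*(-7))/(-5 + 7*87))*(-10) = (7*(-3 - 14)/(-5 + 609))*(-10) = (7*(-17)/604)*(-10) = (7*(1/604)*(-17))*(-10) = -119/604*(-10) = 595/302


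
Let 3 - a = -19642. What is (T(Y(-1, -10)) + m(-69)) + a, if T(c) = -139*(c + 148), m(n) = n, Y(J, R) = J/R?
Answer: -10099/10 ≈ -1009.9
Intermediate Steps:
a = 19645 (a = 3 - 1*(-19642) = 3 + 19642 = 19645)
T(c) = -20572 - 139*c (T(c) = -139*(148 + c) = -20572 - 139*c)
(T(Y(-1, -10)) + m(-69)) + a = ((-20572 - (-139)/(-10)) - 69) + 19645 = ((-20572 - (-139)*(-1)/10) - 69) + 19645 = ((-20572 - 139*1/10) - 69) + 19645 = ((-20572 - 139/10) - 69) + 19645 = (-205859/10 - 69) + 19645 = -206549/10 + 19645 = -10099/10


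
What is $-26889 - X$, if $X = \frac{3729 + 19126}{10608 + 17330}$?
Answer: $- \frac{751247737}{27938} \approx -26890.0$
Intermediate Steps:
$X = \frac{22855}{27938} \approx 0.81806$
$-26889 - X = -26889 - \frac{22855}{27938} = - \frac{751247737}{27938}$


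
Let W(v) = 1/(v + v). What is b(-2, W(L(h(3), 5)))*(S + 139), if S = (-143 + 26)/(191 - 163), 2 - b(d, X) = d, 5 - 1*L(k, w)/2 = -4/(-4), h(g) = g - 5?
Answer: 3775/7 ≈ 539.29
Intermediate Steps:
h(g) = -5 + g
L(k, w) = 8 (L(k, w) = 10 - (-8)/(-4) = 10 - (-8)*(-1)/4 = 10 - 2*1 = 10 - 2 = 8)
W(v) = 1/(2*v)
b(d, X) = 2 - d
S = -117/28 ≈ -4.1786
b(-2, W(L(h(3), 5)))*(S + 139) = (2 - 1*(-2))*(-117/28 + 139) = (2 + 2)*(3775/28) = 4*(3775/28) = 3775/7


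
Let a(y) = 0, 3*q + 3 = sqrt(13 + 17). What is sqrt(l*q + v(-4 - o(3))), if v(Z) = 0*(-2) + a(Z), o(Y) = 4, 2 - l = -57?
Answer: sqrt(-531 + 177*sqrt(30))/3 ≈ 6.9799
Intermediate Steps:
l = 59 (l = 2 - 1*(-57) = 2 + 57 = 59)
q = -1 + sqrt(30)/3 (q = -1 + sqrt(13 + 17)/3 = -1 + sqrt(30)/3 ≈ 0.82574)
v(Z) = 0 (v(Z) = 0*(-2) + 0 = 0 + 0 = 0)
sqrt(l*q + v(-4 - o(3))) = sqrt(59*(-1 + sqrt(30)/3) + 0) = sqrt((-59 + 59*sqrt(30)/3) + 0) = sqrt(-59 + 59*sqrt(30)/3)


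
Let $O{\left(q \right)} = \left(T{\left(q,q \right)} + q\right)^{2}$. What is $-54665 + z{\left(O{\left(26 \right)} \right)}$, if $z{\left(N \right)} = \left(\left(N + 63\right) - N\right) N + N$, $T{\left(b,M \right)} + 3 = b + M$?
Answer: $305335$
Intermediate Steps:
$T{\left(b,M \right)} = -3 + M + b$ ($T{\left(b,M \right)} = -3 + \left(b + M\right) = -3 + \left(M + b\right) = -3 + M + b$)
$O{\left(q \right)} = \left(-3 + 3 q\right)^{2}$ ($O{\left(q \right)} = \left(\left(-3 + q + q\right) + q\right)^{2} = \left(\left(-3 + 2 q\right) + q\right)^{2} = \left(-3 + 3 q\right)^{2}$)
$z{\left(N \right)} = 64 N$ ($z{\left(N \right)} = \left(\left(63 + N\right) - N\right) N + N = 63 N + N = 64 N$)
$-54665 + z{\left(O{\left(26 \right)} \right)} = -54665 + 64 \cdot 9 \left(-1 + 26\right)^{2} = -54665 + 64 \cdot 9 \cdot 25^{2} = -54665 + 64 \cdot 9 \cdot 625 = -54665 + 64 \cdot 5625 = -54665 + 360000 = 305335$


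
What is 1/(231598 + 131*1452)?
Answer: 1/421810 ≈ 2.3707e-6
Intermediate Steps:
1/(231598 + 131*1452) = 1/(231598 + 190212) = 1/421810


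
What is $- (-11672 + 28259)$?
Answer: $-16587$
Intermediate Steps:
$- (-11672 + 28259) = \left(-1\right) 16587 = -16587$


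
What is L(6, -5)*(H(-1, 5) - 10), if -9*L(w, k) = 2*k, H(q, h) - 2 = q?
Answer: -10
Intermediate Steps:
H(q, h) = 2 + q
L(w, k) = -2*k/9
L(6, -5)*(H(-1, 5) - 10) = (-2/9*(-5))*((2 - 1) - 10) = 10*(1 - 10)/9 = (10/9)*(-9) = -10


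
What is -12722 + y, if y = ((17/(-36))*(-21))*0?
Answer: -12722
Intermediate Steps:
y = 0 (y = ((17*(-1/36))*(-21))*0 = -17/36*(-21)*0 = (119/12)*0 = 0)
-12722 + y = -12722 + 0 = -12722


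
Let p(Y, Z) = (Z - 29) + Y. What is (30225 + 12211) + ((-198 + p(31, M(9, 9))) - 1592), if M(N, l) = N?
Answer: 40657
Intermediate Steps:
p(Y, Z) = -29 + Y + Z (p(Y, Z) = (-29 + Z) + Y = -29 + Y + Z)
(30225 + 12211) + ((-198 + p(31, M(9, 9))) - 1592) = (30225 + 12211) + ((-198 + (-29 + 31 + 9)) - 1592) = 42436 + ((-198 + 11) - 1592) = 42436 + (-187 - 1592) = 42436 - 1779 = 40657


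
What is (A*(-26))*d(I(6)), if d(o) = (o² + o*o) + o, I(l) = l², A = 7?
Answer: -478296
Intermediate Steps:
d(o) = o + 2*o² (d(o) = (o² + o²) + o = 2*o² + o = o + 2*o²)
(A*(-26))*d(I(6)) = (7*(-26))*(6²*(1 + 2*6²)) = -6552*(1 + 2*36) = -6552*(1 + 72) = -6552*73 = -182*2628 = -478296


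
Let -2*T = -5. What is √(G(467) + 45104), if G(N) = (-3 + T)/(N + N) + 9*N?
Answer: 5*√1720530273/934 ≈ 222.05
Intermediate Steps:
T = 5/2 (T = -½*(-5) = 5/2 ≈ 2.5000)
G(N) = 9*N - 1/(4*N) (G(N) = (-3 + 5/2)/(N + N) + 9*N = -1/(2*N)/2 + 9*N = -1/(4*N) + 9*N = 9*N - 1/(4*N))
√(G(467) + 45104) = √((9*467 - ¼/467) + 45104) = √((4203 - ¼*1/467) + 45104) = √((4203 - 1/1868) + 45104) = √(7851203/1868 + 45104) = √(92105475/1868) = 5*√1720530273/934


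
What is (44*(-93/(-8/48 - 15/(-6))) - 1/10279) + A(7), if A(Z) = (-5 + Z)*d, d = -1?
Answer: -126328917/71953 ≈ -1755.7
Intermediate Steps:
A(Z) = 5 - Z (A(Z) = (-5 + Z)*(-1) = 5 - Z)
(44*(-93/(-8/48 - 15/(-6))) - 1/10279) + A(7) = (44*(-93/(-8/48 - 15/(-6))) - 1/10279) + (5 - 1*7) = (44*(-93/(-8*1/48 - 15*(-1/6))) - 1*1/10279) + (5 - 7) = (44*(-93/(-1/6 + 5/2)) - 1/10279) - 2 = (44*(-93/7/3) - 1/10279) - 2 = (44*(-93*3/7) - 1/10279) - 2 = (44*(-279/7) - 1/10279) - 2 = (-12276/7 - 1/10279) - 2 = -126185011/71953 - 2 = -126328917/71953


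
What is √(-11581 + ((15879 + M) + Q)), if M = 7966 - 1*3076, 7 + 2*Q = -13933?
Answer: √2218 ≈ 47.096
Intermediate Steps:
Q = -6970 (Q = -7/2 + (½)*(-13933) = -7/2 - 13933/2 = -6970)
M = 4890 (M = 7966 - 3076 = 4890)
√(-11581 + ((15879 + M) + Q)) = √(-11581 + ((15879 + 4890) - 6970)) = √(-11581 + (20769 - 6970)) = √(-11581 + 13799) = √2218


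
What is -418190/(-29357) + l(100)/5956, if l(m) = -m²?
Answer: 17719110/1410083 ≈ 12.566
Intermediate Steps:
-418190/(-29357) + l(100)/5956 = -418190/(-29357) - 1*100²/5956 = -418190*(-1/29357) - 1*10000*(1/5956) = 13490/947 - 10000*1/5956 = 13490/947 - 2500/1489 = 17719110/1410083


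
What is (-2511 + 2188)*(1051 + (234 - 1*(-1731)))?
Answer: -974168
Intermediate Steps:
(-2511 + 2188)*(1051 + (234 - 1*(-1731))) = -323*(1051 + (234 + 1731)) = -323*(1051 + 1965) = -323*3016 = -974168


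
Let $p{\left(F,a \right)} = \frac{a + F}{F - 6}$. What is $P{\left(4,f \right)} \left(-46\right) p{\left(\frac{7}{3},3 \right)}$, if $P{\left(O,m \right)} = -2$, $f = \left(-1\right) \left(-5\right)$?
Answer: $- \frac{1472}{11} \approx -133.82$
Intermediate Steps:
$p{\left(F,a \right)} = \frac{F + a}{-6 + F}$
$f = 5$
$P{\left(4,f \right)} \left(-46\right) p{\left(\frac{7}{3},3 \right)} = \left(-2\right) \left(-46\right) \frac{\frac{7}{3} + 3}{-6 + \frac{7}{3}} = 92 \frac{7 \cdot \frac{1}{3} + 3}{-6 + 7 \cdot \frac{1}{3}} = 92 \frac{\frac{7}{3} + 3}{-6 + \frac{7}{3}} = 92 \frac{1}{- \frac{11}{3}} \cdot \frac{16}{3} = 92 \left(\left(- \frac{3}{11}\right) \frac{16}{3}\right) = 92 \left(- \frac{16}{11}\right) = - \frac{1472}{11}$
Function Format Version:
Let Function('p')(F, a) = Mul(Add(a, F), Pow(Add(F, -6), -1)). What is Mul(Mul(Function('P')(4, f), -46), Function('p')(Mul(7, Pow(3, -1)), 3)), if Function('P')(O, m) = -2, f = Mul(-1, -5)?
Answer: Rational(-1472, 11) ≈ -133.82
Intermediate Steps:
Function('p')(F, a) = Mul(Pow(Add(-6, F), -1), Add(F, a)) (Function('p')(F, a) = Mul(Add(F, a), Pow(Add(-6, F), -1)) = Mul(Pow(Add(-6, F), -1), Add(F, a)))
f = 5
Mul(Mul(Function('P')(4, f), -46), Function('p')(Mul(7, Pow(3, -1)), 3)) = Mul(Mul(-2, -46), Mul(Pow(Add(-6, Mul(7, Pow(3, -1))), -1), Add(Mul(7, Pow(3, -1)), 3))) = Mul(92, Mul(Pow(Add(-6, Mul(7, Rational(1, 3))), -1), Add(Mul(7, Rational(1, 3)), 3))) = Mul(92, Mul(Pow(Add(-6, Rational(7, 3)), -1), Add(Rational(7, 3), 3))) = Mul(92, Mul(Pow(Rational(-11, 3), -1), Rational(16, 3))) = Mul(92, Mul(Rational(-3, 11), Rational(16, 3))) = Mul(92, Rational(-16, 11)) = Rational(-1472, 11)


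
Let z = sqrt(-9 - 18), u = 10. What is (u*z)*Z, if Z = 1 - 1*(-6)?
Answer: 210*I*sqrt(3) ≈ 363.73*I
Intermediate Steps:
z = 3*I*sqrt(3) (z = sqrt(-27) = 3*I*sqrt(3) ≈ 5.1962*I)
Z = 7 (Z = 1 + 6 = 7)
(u*z)*Z = (10*(3*I*sqrt(3)))*7 = (30*I*sqrt(3))*7 = 210*I*sqrt(3)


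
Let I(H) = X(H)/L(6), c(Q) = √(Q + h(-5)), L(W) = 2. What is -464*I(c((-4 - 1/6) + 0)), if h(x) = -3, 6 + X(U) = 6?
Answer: 0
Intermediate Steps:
X(U) = 0 (X(U) = -6 + 6 = 0)
c(Q) = √(-3 + Q) (c(Q) = √(Q - 3) = √(-3 + Q))
I(H) = 0 (I(H) = 0/2 = 0*(½) = 0)
-464*I(c((-4 - 1/6) + 0)) = -464*0 = 0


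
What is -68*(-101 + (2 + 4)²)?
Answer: 4420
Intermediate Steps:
-68*(-101 + (2 + 4)²) = -68*(-101 + 6²) = -68*(-101 + 36) = -68*(-65) = 4420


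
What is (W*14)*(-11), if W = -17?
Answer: 2618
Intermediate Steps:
(W*14)*(-11) = -17*14*(-11) = -238*(-11) = 2618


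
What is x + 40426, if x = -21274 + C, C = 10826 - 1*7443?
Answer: 22535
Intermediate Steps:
C = 3383 (C = 10826 - 7443 = 3383)
x = -17891 (x = -21274 + 3383 = -17891)
x + 40426 = -17891 + 40426 = 22535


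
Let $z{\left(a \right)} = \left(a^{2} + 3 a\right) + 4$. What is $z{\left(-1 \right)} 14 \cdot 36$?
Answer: $1008$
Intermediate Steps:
$z{\left(a \right)} = 4 + a^{2} + 3 a$
$z{\left(-1 \right)} 14 \cdot 36 = \left(4 + \left(-1\right)^{2} + 3 \left(-1\right)\right) 14 \cdot 36 = \left(4 + 1 - 3\right) 14 \cdot 36 = 2 \cdot 14 \cdot 36 = 28 \cdot 36 = 1008$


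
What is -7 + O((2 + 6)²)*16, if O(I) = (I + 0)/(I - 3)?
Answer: 597/61 ≈ 9.7869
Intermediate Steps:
O(I) = I/(-3 + I)
-7 + O((2 + 6)²)*16 = -7 + ((2 + 6)²/(-3 + (2 + 6)²))*16 = -7 + (8²/(-3 + 8²))*16 = -7 + (64/(-3 + 64))*16 = -7 + (64/61)*16 = -7 + 1024/61 = 597/61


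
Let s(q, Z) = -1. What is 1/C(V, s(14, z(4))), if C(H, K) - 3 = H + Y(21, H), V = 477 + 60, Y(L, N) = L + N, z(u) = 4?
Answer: 1/1098 ≈ 0.00091075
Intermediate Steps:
V = 537
C(H, K) = 24 + 2*H (C(H, K) = 3 + (H + (21 + H)) = 3 + (21 + 2*H) = 24 + 2*H)
1/C(V, s(14, z(4))) = 1/(24 + 2*537) = 1/(24 + 1074) = 1/1098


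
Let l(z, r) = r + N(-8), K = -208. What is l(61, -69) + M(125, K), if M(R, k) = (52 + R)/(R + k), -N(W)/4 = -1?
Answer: -5572/83 ≈ -67.133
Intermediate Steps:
N(W) = 4 (N(W) = -4*(-1) = 4)
M(R, k) = (52 + R)/(R + k)
l(z, r) = 4 + r (l(z, r) = r + 4 = 4 + r)
l(61, -69) + M(125, K) = (4 - 69) + (52 + 125)/(125 - 208) = -65 + 177/(-83) = -65 - 1/83*177 = -65 - 177/83 = -5572/83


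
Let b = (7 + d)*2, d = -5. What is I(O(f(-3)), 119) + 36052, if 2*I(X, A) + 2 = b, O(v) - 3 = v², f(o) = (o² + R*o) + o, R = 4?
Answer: 36053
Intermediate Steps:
f(o) = o² + 5*o (f(o) = (o² + 4*o) + o = o² + 5*o)
O(v) = 3 + v²
b = 4 (b = (7 - 5)*2 = 2*2 = 4)
I(X, A) = 1 (I(X, A) = -1 + (½)*4 = -1 + 2 = 1)
I(O(f(-3)), 119) + 36052 = 1 + 36052 = 36053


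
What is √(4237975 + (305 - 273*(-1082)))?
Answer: √4533666 ≈ 2129.2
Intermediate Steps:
√(4237975 + (305 - 273*(-1082))) = √(4237975 + (305 + 295386)) = √(4237975 + 295691) = √4533666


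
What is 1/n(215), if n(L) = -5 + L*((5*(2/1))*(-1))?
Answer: -1/2155 ≈ -0.00046404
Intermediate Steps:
n(L) = -5 - 10*L (n(L) = -5 + L*((5*(2*1))*(-1)) = -5 + L*((5*2)*(-1)) = -5 + L*(10*(-1)) = -5 + L*(-10) = -5 - 10*L)
1/n(215) = 1/(-5 - 10*215) = 1/(-5 - 2150) = 1/(-2155) = -1/2155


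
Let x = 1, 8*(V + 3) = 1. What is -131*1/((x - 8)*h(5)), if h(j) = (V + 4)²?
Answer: 8384/567 ≈ 14.787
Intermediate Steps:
V = -23/8 (V = -3 + (⅛)*1 = -3 + ⅛ = -23/8 ≈ -2.8750)
h(j) = 81/64 (h(j) = (-23/8 + 4)² = (9/8)² = 81/64)
-131*1/((x - 8)*h(5)) = -131*64/(81*(1 - 8)) = -131/((81/64)*(-7)) = -131/(-567/64) = -131*(-64/567) = 8384/567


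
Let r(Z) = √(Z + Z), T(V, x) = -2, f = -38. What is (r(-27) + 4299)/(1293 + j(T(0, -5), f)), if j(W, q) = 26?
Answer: 4299/1319 + 3*I*√6/1319 ≈ 3.2593 + 0.0055712*I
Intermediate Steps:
r(Z) = √2*√Z (r(Z) = √(2*Z) = √2*√Z)
(r(-27) + 4299)/(1293 + j(T(0, -5), f)) = (√2*√(-27) + 4299)/(1293 + 26) = (√2*(3*I*√3) + 4299)/1319 = (3*I*√6 + 4299)*(1/1319) = (4299 + 3*I*√6)*(1/1319) = 4299/1319 + 3*I*√6/1319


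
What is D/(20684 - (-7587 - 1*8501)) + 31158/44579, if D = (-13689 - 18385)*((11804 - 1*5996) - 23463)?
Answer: 435254115657/28263086 ≈ 15400.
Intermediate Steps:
D = 566266470 (D = -32074*((11804 - 5996) - 23463) = -32074*(5808 - 23463) = -32074*(-17655) = 566266470)
D/(20684 - (-7587 - 1*8501)) + 31158/44579 = 566266470/(20684 - (-7587 - 1*8501)) + 31158/44579 = 566266470/(20684 - (-7587 - 8501)) + 31158*(1/44579) = 566266470/(20684 - 1*(-16088)) + 31158/44579 = 566266470/(20684 + 16088) + 31158/44579 = 566266470/36772 + 31158/44579 = 566266470*(1/36772) + 31158/44579 = 9763215/634 + 31158/44579 = 435254115657/28263086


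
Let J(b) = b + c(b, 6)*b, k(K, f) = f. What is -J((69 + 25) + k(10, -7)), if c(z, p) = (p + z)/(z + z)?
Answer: -267/2 ≈ -133.50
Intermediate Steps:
c(z, p) = (p + z)/(2*z) (c(z, p) = (p + z)/((2*z)) = (p + z)*(1/(2*z)) = (p + z)/(2*z))
J(b) = 3 + 3*b/2 (J(b) = b + ((6 + b)/(2*b))*b = b + (3 + b/2) = 3 + 3*b/2)
-J((69 + 25) + k(10, -7)) = -(3 + 3*((69 + 25) - 7)/2) = -(3 + 3*(94 - 7)/2) = -(3 + (3/2)*87) = -(3 + 261/2) = -1*267/2 = -267/2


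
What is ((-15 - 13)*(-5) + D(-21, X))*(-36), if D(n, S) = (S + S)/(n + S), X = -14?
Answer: -25344/5 ≈ -5068.8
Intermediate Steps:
D(n, S) = 2*S/(S + n) (D(n, S) = (2*S)/(S + n) = 2*S/(S + n))
((-15 - 13)*(-5) + D(-21, X))*(-36) = ((-15 - 13)*(-5) + 2*(-14)/(-14 - 21))*(-36) = (-28*(-5) + 2*(-14)/(-35))*(-36) = (140 + 2*(-14)*(-1/35))*(-36) = (140 + ⅘)*(-36) = (704/5)*(-36) = -25344/5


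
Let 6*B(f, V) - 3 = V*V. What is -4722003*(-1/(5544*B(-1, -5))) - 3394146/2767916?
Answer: 98350714473/542511536 ≈ 181.29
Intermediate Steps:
B(f, V) = ½ + V²/6 (B(f, V) = ½ + (V*V)/6 = ½ + V²/6)
-4722003*(-1/(5544*B(-1, -5))) - 3394146/2767916 = -4722003*(-1/(5544*(½ + (⅙)*(-5)²))) - 3394146/2767916 = -4722003*(-1/(5544*(½ + (⅙)*25))) - 3394146*1/2767916 = -4722003*(-1/(5544*(½ + 25/6))) - 1697073/1383958 = -4722003/(-36*14/3*154) - 1697073/1383958 = -4722003/((-168*154)) - 1697073/1383958 = -4722003/(-25872) - 1697073/1383958 = -4722003*(-1/25872) - 1697073/1383958 = 143091/784 - 1697073/1383958 = 98350714473/542511536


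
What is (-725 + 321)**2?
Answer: 163216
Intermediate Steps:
(-725 + 321)**2 = (-404)**2 = 163216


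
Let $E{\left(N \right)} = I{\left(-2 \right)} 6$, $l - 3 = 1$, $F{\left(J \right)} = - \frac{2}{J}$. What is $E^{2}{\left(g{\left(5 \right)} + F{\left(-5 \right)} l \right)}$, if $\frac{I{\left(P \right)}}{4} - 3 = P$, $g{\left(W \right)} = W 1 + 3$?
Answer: $576$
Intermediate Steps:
$g{\left(W \right)} = 3 + W$ ($g{\left(W \right)} = W + 3 = 3 + W$)
$I{\left(P \right)} = 12 + 4 P$
$l = 4$ ($l = 3 + 1 = 4$)
$E{\left(N \right)} = 24$ ($E{\left(N \right)} = \left(12 + 4 \left(-2\right)\right) 6 = \left(12 - 8\right) 6 = 4 \cdot 6 = 24$)
$E^{2}{\left(g{\left(5 \right)} + F{\left(-5 \right)} l \right)} = 24^{2} = 576$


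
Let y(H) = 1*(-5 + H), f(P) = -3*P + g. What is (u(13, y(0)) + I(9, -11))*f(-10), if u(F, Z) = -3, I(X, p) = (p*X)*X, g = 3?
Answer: -29502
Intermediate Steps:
f(P) = 3 - 3*P (f(P) = -3*P + 3 = 3 - 3*P)
I(X, p) = p*X**2 (I(X, p) = (X*p)*X = p*X**2)
y(H) = -5 + H
(u(13, y(0)) + I(9, -11))*f(-10) = (-3 - 11*9**2)*(3 - 3*(-10)) = (-3 - 11*81)*(3 + 30) = (-3 - 891)*33 = -894*33 = -29502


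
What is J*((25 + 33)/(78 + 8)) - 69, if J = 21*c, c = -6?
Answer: -6621/43 ≈ -153.98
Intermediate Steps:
J = -126 (J = 21*(-6) = -126)
J*((25 + 33)/(78 + 8)) - 69 = -126*(25 + 33)/(78 + 8) - 69 = -7308/86 - 69 = -126*29/43 - 69 = -3654/43 - 69 = -6621/43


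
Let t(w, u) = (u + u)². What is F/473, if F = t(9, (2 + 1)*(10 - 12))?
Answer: 144/473 ≈ 0.30444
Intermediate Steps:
t(w, u) = 4*u² (t(w, u) = (2*u)² = 4*u²)
F = 144 (F = 4*((2 + 1)*(10 - 12))² = 4*(3*(-2))² = 4*(-6)² = 4*36 = 144)
F/473 = 144/473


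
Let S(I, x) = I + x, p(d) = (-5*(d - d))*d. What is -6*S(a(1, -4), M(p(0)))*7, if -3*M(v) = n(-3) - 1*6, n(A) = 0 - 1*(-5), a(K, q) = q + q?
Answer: 322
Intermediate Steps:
a(K, q) = 2*q
p(d) = 0 (p(d) = (-5*0)*d = 0*d = 0)
n(A) = 5 (n(A) = 0 + 5 = 5)
M(v) = ⅓ (M(v) = -(5 - 1*6)/3 = -(5 - 6)/3 = -⅓*(-1) = ⅓)
-6*S(a(1, -4), M(p(0)))*7 = -6*(2*(-4) + ⅓)*7 = -6*(-8 + ⅓)*7 = -6*(-23/3)*7 = 46*7 = 322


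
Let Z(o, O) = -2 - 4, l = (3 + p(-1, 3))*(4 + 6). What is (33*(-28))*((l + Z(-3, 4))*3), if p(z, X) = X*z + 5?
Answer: -121968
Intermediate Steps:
p(z, X) = 5 + X*z
l = 50 (l = (3 + (5 + 3*(-1)))*(4 + 6) = (3 + (5 - 3))*10 = (3 + 2)*10 = 5*10 = 50)
Z(o, O) = -6
(33*(-28))*((l + Z(-3, 4))*3) = (33*(-28))*((50 - 6)*3) = -40656*3 = -924*132 = -121968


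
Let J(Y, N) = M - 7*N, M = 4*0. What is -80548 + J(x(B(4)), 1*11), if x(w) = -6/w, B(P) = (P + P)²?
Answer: -80625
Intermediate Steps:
B(P) = 4*P² (B(P) = (2*P)² = 4*P²)
M = 0
J(Y, N) = -7*N (J(Y, N) = 0 - 7*N = -7*N)
-80548 + J(x(B(4)), 1*11) = -80548 - 7*11 = -80548 - 77 = -80625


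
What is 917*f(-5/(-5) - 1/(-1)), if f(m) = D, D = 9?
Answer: 8253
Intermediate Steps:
f(m) = 9
917*f(-5/(-5) - 1/(-1)) = 917*9 = 8253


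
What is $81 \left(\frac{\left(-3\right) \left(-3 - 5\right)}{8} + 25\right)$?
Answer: $2268$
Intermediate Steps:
$81 \left(\frac{\left(-3\right) \left(-3 - 5\right)}{8} + 25\right) = 81 \left(\left(-3\right) \left(-8\right) \frac{1}{8} + 25\right) = 81 \left(24 \cdot \frac{1}{8} + 25\right) = 81 \left(3 + 25\right) = 81 \cdot 28 = 2268$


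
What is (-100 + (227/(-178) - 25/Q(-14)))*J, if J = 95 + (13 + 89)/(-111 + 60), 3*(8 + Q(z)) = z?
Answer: -15616467/1691 ≈ -9235.0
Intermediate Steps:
Q(z) = -8 + z/3
J = 93 (J = 95 + 102/(-51) = 95 + 102*(-1/51) = 95 - 2 = 93)
(-100 + (227/(-178) - 25/Q(-14)))*J = (-100 + (227/(-178) - 25/(-8 + (1/3)*(-14))))*93 = (-100 + (227*(-1/178) - 25/(-8 - 14/3)))*93 = (-100 + (-227/178 - 25/(-38/3)))*93 = (-100 + (-227/178 - 25*(-3/38)))*93 = (-100 + (-227/178 + 75/38))*93 = (-100 + 1181/1691)*93 = -167919/1691*93 = -15616467/1691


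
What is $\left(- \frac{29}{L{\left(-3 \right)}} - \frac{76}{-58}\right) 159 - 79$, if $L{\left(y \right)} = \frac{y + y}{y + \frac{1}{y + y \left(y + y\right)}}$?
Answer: $- \frac{924341}{435} \approx -2124.9$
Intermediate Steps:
$L{\left(y \right)} = \frac{2 y}{y + \frac{1}{y + 2 y^{2}}}$ ($L{\left(y \right)} = \frac{2 y}{y + \frac{1}{y + y 2 y}} = \frac{2 y}{y + \frac{1}{y + 2 y^{2}}}$)
$\left(- \frac{29}{L{\left(-3 \right)}} - \frac{76}{-58}\right) 159 - 79 = \left(- \frac{29}{\left(-3\right)^{2} \frac{1}{1 + \left(-3\right)^{2} + 2 \left(-3\right)^{3}} \left(2 + 4 \left(-3\right)\right)} - \frac{76}{-58}\right) 159 - 79 = \left(- \frac{29}{9 \frac{1}{1 + 9 + 2 \left(-27\right)} \left(2 - 12\right)} - - \frac{38}{29}\right) 159 - 79 = \left(- \frac{29}{9 \frac{1}{1 + 9 - 54} \left(-10\right)} + \frac{38}{29}\right) 159 - 79 = \left(- \frac{29}{9 \frac{1}{-44} \left(-10\right)} + \frac{38}{29}\right) 159 - 79 = \left(- \frac{29}{9 \left(- \frac{1}{44}\right) \left(-10\right)} + \frac{38}{29}\right) 159 - 79 = \left(- \frac{29}{\frac{45}{22}} + \frac{38}{29}\right) 159 - 79 = \left(\left(-29\right) \frac{22}{45} + \frac{38}{29}\right) 159 - 79 = \left(- \frac{638}{45} + \frac{38}{29}\right) 159 - 79 = \left(- \frac{16792}{1305}\right) 159 - 79 = - \frac{889976}{435} - 79 = - \frac{924341}{435}$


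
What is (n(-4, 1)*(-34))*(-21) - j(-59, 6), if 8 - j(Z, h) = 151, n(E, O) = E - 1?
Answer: -3427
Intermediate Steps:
n(E, O) = -1 + E
j(Z, h) = -143 (j(Z, h) = 8 - 1*151 = 8 - 151 = -143)
(n(-4, 1)*(-34))*(-21) - j(-59, 6) = ((-1 - 4)*(-34))*(-21) - 1*(-143) = -5*(-34)*(-21) + 143 = 170*(-21) + 143 = -3570 + 143 = -3427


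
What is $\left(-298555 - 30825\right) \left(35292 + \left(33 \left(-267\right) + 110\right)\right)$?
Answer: $-8758543580$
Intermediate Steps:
$\left(-298555 - 30825\right) \left(35292 + \left(33 \left(-267\right) + 110\right)\right) = - 329380 \left(35292 + \left(-8811 + 110\right)\right) = - 329380 \left(35292 - 8701\right) = \left(-329380\right) 26591 = -8758543580$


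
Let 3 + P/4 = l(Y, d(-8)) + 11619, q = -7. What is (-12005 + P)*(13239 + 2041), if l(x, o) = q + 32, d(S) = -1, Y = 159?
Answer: 528061520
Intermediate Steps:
l(x, o) = 25 (l(x, o) = -7 + 32 = 25)
P = 46564 (P = -12 + 4*(25 + 11619) = -12 + 4*11644 = -12 + 46576 = 46564)
(-12005 + P)*(13239 + 2041) = (-12005 + 46564)*(13239 + 2041) = 34559*15280 = 528061520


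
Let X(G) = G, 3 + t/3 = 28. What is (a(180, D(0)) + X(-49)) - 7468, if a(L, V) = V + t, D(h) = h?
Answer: -7442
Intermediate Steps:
t = 75 (t = -9 + 3*28 = -9 + 84 = 75)
a(L, V) = 75 + V (a(L, V) = V + 75 = 75 + V)
(a(180, D(0)) + X(-49)) - 7468 = ((75 + 0) - 49) - 7468 = (75 - 49) - 7468 = 26 - 7468 = -7442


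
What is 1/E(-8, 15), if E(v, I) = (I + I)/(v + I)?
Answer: 7/30 ≈ 0.23333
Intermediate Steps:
E(v, I) = 2*I/(I + v) (E(v, I) = (2*I)/(I + v) = 2*I/(I + v))
1/E(-8, 15) = 1/(2*15/(15 - 8)) = 1/(2*15/7) = 1/(2*15*(⅐)) = 1/(30/7) = 7/30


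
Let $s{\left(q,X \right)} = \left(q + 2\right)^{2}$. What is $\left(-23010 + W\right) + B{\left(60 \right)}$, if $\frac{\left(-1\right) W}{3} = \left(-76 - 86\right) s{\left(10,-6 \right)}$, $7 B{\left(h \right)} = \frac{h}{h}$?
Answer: $\frac{328819}{7} \approx 46974.0$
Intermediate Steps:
$s{\left(q,X \right)} = \left(2 + q\right)^{2}$
$B{\left(h \right)} = \frac{1}{7}$ ($B{\left(h \right)} = \frac{h \frac{1}{h}}{7} = \frac{1}{7} \cdot 1 = \frac{1}{7}$)
$W = 69984$ ($W = - 3 \left(-76 - 86\right) \left(2 + 10\right)^{2} = - 3 \left(- 162 \cdot 12^{2}\right) = - 3 \left(\left(-162\right) 144\right) = \left(-3\right) \left(-23328\right) = 69984$)
$\left(-23010 + W\right) + B{\left(60 \right)} = \left(-23010 + 69984\right) + \frac{1}{7} = 46974 + \frac{1}{7} = \frac{328819}{7}$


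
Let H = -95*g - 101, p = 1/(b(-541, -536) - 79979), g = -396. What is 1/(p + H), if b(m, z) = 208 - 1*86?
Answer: 79857/2996154782 ≈ 2.6653e-5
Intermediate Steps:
b(m, z) = 122 (b(m, z) = 208 - 86 = 122)
p = -1/79857 (p = 1/(122 - 79979) = 1/(-79857) = -1/79857 ≈ -1.2522e-5)
H = 37519 (H = -95*(-396) - 101 = 37620 - 101 = 37519)
1/(p + H) = 1/(-1/79857 + 37519) = 1/(2996154782/79857) = 79857/2996154782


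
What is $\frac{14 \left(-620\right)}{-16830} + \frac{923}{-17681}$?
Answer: $\frac{13793699}{29757123} \approx 0.46354$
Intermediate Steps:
$\frac{14 \left(-620\right)}{-16830} + \frac{923}{-17681} = \left(-8680\right) \left(- \frac{1}{16830}\right) + 923 \left(- \frac{1}{17681}\right) = \frac{868}{1683} - \frac{923}{17681} = \frac{13793699}{29757123}$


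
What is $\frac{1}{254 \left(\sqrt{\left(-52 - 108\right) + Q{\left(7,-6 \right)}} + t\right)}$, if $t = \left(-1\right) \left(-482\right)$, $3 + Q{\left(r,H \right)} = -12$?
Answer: $\frac{241}{29527373} - \frac{5 i \sqrt{7}}{59054746} \approx 8.1619 \cdot 10^{-6} - 2.2401 \cdot 10^{-7} i$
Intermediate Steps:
$Q{\left(r,H \right)} = -15$ ($Q{\left(r,H \right)} = -3 - 12 = -15$)
$t = 482$
$\frac{1}{254 \left(\sqrt{\left(-52 - 108\right) + Q{\left(7,-6 \right)}} + t\right)} = \frac{1}{254 \left(\sqrt{\left(-52 - 108\right) - 15} + 482\right)} = \frac{1}{254 \left(\sqrt{-160 - 15} + 482\right)} = \frac{1}{254 \left(\sqrt{-175} + 482\right)} = \frac{1}{254 \left(5 i \sqrt{7} + 482\right)} = \frac{1}{254 \left(482 + 5 i \sqrt{7}\right)} = \frac{1}{122428 + 1270 i \sqrt{7}}$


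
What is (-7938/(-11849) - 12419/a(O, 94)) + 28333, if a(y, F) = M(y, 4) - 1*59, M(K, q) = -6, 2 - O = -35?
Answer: 21969320306/770185 ≈ 28525.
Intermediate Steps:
O = 37 (O = 2 - 1*(-35) = 2 + 35 = 37)
a(y, F) = -65 (a(y, F) = -6 - 1*59 = -6 - 59 = -65)
(-7938/(-11849) - 12419/a(O, 94)) + 28333 = (-7938/(-11849) - 12419/(-65)) + 28333 = (-7938*(-1/11849) - 12419*(-1/65)) + 28333 = (7938/11849 + 12419/65) + 28333 = 147668701/770185 + 28333 = 21969320306/770185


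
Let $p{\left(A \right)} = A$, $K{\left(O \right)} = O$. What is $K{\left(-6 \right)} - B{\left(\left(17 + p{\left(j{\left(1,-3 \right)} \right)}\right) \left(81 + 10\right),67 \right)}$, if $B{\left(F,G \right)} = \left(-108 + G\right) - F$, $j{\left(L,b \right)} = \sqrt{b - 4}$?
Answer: $1582 + 91 i \sqrt{7} \approx 1582.0 + 240.76 i$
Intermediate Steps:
$j{\left(L,b \right)} = \sqrt{-4 + b}$
$B{\left(F,G \right)} = -108 + G - F$
$K{\left(-6 \right)} - B{\left(\left(17 + p{\left(j{\left(1,-3 \right)} \right)}\right) \left(81 + 10\right),67 \right)} = -6 - \left(-108 + 67 - \left(17 + \sqrt{-4 - 3}\right) \left(81 + 10\right)\right) = -6 - \left(-108 + 67 - \left(17 + \sqrt{-7}\right) 91\right) = -6 - \left(-108 + 67 - \left(17 + i \sqrt{7}\right) 91\right) = -6 - \left(-108 + 67 - \left(1547 + 91 i \sqrt{7}\right)\right) = -6 - \left(-1588 - 91 i \sqrt{7}\right) = -6 + \left(1588 + 91 i \sqrt{7}\right) = 1582 + 91 i \sqrt{7}$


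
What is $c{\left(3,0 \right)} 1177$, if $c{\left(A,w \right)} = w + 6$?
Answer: $7062$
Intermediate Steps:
$c{\left(A,w \right)} = 6 + w$
$c{\left(3,0 \right)} 1177 = \left(6 + 0\right) 1177 = 6 \cdot 1177 = 7062$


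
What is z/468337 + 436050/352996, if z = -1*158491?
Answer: 74135829907/82660543826 ≈ 0.89687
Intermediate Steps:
z = -158491
z/468337 + 436050/352996 = -158491/468337 + 436050/352996 = -158491*1/468337 + 436050*(1/352996) = -158491/468337 + 218025/176498 = 74135829907/82660543826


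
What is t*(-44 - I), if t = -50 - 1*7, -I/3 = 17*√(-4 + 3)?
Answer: 2508 - 2907*I ≈ 2508.0 - 2907.0*I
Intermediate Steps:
I = -51*I (I = -51*√(-4 + 3) = -51*√(-1) = -51*I ≈ -51.0*I)
t = -57 (t = -50 - 7 = -57)
t*(-44 - I) = -57*(-44 - (-51)*I) = -57*(-44 + 51*I) = 2508 - 2907*I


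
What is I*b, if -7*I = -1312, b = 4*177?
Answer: 928896/7 ≈ 1.3270e+5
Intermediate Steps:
b = 708
I = 1312/7 (I = -⅐*(-1312) = 1312/7 ≈ 187.43)
I*b = (1312/7)*708 = 928896/7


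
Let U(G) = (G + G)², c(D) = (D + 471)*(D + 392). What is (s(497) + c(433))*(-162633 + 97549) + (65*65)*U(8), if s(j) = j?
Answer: -48570912348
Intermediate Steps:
c(D) = (392 + D)*(471 + D) (c(D) = (471 + D)*(392 + D) = (392 + D)*(471 + D))
U(G) = 4*G² (U(G) = (2*G)² = 4*G²)
(s(497) + c(433))*(-162633 + 97549) + (65*65)*U(8) = (497 + (184632 + 433² + 863*433))*(-162633 + 97549) + (65*65)*(4*8²) = (497 + (184632 + 187489 + 373679))*(-65084) + 4225*(4*64) = (497 + 745800)*(-65084) + 4225*256 = 746297*(-65084) + 1081600 = -48571993948 + 1081600 = -48570912348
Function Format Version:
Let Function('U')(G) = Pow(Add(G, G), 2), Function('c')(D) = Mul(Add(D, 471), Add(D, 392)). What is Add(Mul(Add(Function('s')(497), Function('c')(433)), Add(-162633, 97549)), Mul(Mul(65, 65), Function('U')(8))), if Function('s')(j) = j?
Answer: -48570912348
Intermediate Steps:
Function('c')(D) = Mul(Add(392, D), Add(471, D)) (Function('c')(D) = Mul(Add(471, D), Add(392, D)) = Mul(Add(392, D), Add(471, D)))
Function('U')(G) = Mul(4, Pow(G, 2)) (Function('U')(G) = Pow(Mul(2, G), 2) = Mul(4, Pow(G, 2)))
Add(Mul(Add(Function('s')(497), Function('c')(433)), Add(-162633, 97549)), Mul(Mul(65, 65), Function('U')(8))) = Add(Mul(Add(497, Add(184632, Pow(433, 2), Mul(863, 433))), Add(-162633, 97549)), Mul(Mul(65, 65), Mul(4, Pow(8, 2)))) = Add(Mul(Add(497, Add(184632, 187489, 373679)), -65084), Mul(4225, Mul(4, 64))) = Add(Mul(Add(497, 745800), -65084), Mul(4225, 256)) = Add(Mul(746297, -65084), 1081600) = Add(-48571993948, 1081600) = -48570912348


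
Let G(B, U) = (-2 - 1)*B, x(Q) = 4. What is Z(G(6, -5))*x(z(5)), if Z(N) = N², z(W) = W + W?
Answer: 1296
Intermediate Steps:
z(W) = 2*W
G(B, U) = -3*B
Z(G(6, -5))*x(z(5)) = (-3*6)²*4 = (-18)²*4 = 324*4 = 1296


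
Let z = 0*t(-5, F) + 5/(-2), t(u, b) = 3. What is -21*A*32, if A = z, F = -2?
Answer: 1680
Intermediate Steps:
z = -5/2 (z = 0*3 + 5/(-2) = 0 + 5*(-1/2) = 0 - 5/2 = -5/2 ≈ -2.5000)
A = -5/2 ≈ -2.5000
-21*A*32 = -21*(-5/2)*32 = (105/2)*32 = 1680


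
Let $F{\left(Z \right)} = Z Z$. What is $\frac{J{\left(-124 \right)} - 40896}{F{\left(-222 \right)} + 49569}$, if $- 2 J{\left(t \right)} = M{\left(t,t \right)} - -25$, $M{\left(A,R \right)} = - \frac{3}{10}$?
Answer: $- \frac{818167}{1977060} \approx -0.41383$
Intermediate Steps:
$M{\left(A,R \right)} = - \frac{3}{10}$ ($M{\left(A,R \right)} = \left(-3\right) \frac{1}{10} = - \frac{3}{10}$)
$F{\left(Z \right)} = Z^{2}$
$J{\left(t \right)} = - \frac{247}{20}$ ($J{\left(t \right)} = - \frac{- \frac{3}{10} - -25}{2} = - \frac{- \frac{3}{10} + 25}{2} = \left(- \frac{1}{2}\right) \frac{247}{10} = - \frac{247}{20}$)
$\frac{J{\left(-124 \right)} - 40896}{F{\left(-222 \right)} + 49569} = \frac{- \frac{247}{20} - 40896}{\left(-222\right)^{2} + 49569} = - \frac{818167}{20 \left(49284 + 49569\right)} = - \frac{818167}{20 \cdot 98853} = \left(- \frac{818167}{20}\right) \frac{1}{98853} = - \frac{818167}{1977060}$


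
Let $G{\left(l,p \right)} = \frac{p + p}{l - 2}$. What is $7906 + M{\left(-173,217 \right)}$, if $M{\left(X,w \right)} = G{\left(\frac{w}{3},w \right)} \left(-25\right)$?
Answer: $\frac{1635616}{211} \approx 7751.7$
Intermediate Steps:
$G{\left(l,p \right)} = \frac{2 p}{-2 + l}$
$M{\left(X,w \right)} = - \frac{50 w}{-2 + \frac{w}{3}}$ ($M{\left(X,w \right)} = \frac{2 w}{-2 + \frac{w}{3}} \left(-25\right) = - \frac{50 w}{-2 + \frac{w}{3}}$)
$7906 + M{\left(-173,217 \right)} = 7906 - \frac{32550}{-6 + 217} = 7906 - \frac{32550}{211} = \frac{1635616}{211}$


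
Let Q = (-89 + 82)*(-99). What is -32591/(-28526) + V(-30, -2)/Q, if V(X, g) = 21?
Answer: 1104029/941358 ≈ 1.1728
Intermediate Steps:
Q = 693 (Q = -7*(-99) = 693)
-32591/(-28526) + V(-30, -2)/Q = -32591/(-28526) + 21/693 = -32591*(-1/28526) + 21*(1/693) = 32591/28526 + 1/33 = 1104029/941358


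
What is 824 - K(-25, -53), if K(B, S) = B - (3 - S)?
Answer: 905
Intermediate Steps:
K(B, S) = -3 + B + S (K(B, S) = B + (-3 + S) = -3 + B + S)
824 - K(-25, -53) = 824 - (-3 - 25 - 53) = 824 - 1*(-81) = 824 + 81 = 905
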